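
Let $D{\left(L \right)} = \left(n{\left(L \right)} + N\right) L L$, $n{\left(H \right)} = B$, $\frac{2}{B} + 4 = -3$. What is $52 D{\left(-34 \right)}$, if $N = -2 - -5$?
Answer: $\frac{1142128}{7} \approx 1.6316 \cdot 10^{5}$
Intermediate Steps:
$B = - \frac{2}{7}$ ($B = \frac{2}{-4 - 3} = \frac{2}{-7} = 2 \left(- \frac{1}{7}\right) = - \frac{2}{7} \approx -0.28571$)
$n{\left(H \right)} = - \frac{2}{7}$
$N = 3$ ($N = -2 + 5 = 3$)
$D{\left(L \right)} = \frac{19 L^{2}}{7}$ ($D{\left(L \right)} = \left(- \frac{2}{7} + 3\right) L L = \frac{19 L^{2}}{7}$)
$52 D{\left(-34 \right)} = 52 \frac{19 \left(-34\right)^{2}}{7} = 52 \cdot \frac{19}{7} \cdot 1156 = 52 \cdot \frac{21964}{7} = \frac{1142128}{7}$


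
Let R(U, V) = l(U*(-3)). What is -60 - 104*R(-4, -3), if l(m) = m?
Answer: -1308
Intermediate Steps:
R(U, V) = -3*U (R(U, V) = U*(-3) = -3*U)
-60 - 104*R(-4, -3) = -60 - (-312)*(-4) = -60 - 104*12 = -60 - 1248 = -1308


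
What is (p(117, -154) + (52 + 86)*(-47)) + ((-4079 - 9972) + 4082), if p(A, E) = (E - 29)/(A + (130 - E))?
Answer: -6598638/401 ≈ -16455.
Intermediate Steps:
p(A, E) = (-29 + E)/(130 + A - E)
(p(117, -154) + (52 + 86)*(-47)) + ((-4079 - 9972) + 4082) = ((-29 - 154)/(130 + 117 - 1*(-154)) + (52 + 86)*(-47)) + ((-4079 - 9972) + 4082) = (-183/(130 + 117 + 154) + 138*(-47)) + (-14051 + 4082) = (-183/401 - 6486) - 9969 = -2601069/401 - 9969 = -6598638/401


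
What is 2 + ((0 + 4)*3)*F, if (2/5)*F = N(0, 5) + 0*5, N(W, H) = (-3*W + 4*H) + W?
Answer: 602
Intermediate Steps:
N(W, H) = -2*W + 4*H
F = 50 (F = 5*((-2*0 + 4*5) + 0*5)/2 = 5*((0 + 20) + 0)/2 = 5*(20 + 0)/2 = (5/2)*20 = 50)
2 + ((0 + 4)*3)*F = 2 + ((0 + 4)*3)*50 = 2 + (4*3)*50 = 2 + 12*50 = 2 + 600 = 602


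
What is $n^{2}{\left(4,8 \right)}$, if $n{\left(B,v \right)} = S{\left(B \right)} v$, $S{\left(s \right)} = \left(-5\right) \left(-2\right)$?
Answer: $6400$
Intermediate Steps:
$S{\left(s \right)} = 10$
$n{\left(B,v \right)} = 10 v$
$n^{2}{\left(4,8 \right)} = \left(10 \cdot 8\right)^{2} = 80^{2} = 6400$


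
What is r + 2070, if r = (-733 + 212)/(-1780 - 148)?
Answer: 3991481/1928 ≈ 2070.3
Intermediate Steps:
r = 521/1928 (r = -521/(-1928) = -521*(-1/1928) = 521/1928 ≈ 0.27023)
r + 2070 = 521/1928 + 2070 = 3991481/1928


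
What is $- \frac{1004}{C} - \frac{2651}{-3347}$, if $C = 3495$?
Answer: $\frac{5904857}{11697765} \approx 0.50478$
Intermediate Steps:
$- \frac{1004}{C} - \frac{2651}{-3347} = - \frac{1004}{3495} - \frac{2651}{-3347} = \left(-1004\right) \frac{1}{3495} - - \frac{2651}{3347} = - \frac{1004}{3495} + \frac{2651}{3347} = \frac{5904857}{11697765}$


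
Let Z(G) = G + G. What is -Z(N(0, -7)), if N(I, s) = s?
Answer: 14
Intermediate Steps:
Z(G) = 2*G
-Z(N(0, -7)) = -2*(-7) = -1*(-14) = 14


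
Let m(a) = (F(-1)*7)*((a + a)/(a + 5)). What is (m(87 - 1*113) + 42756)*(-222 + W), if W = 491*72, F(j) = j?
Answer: 1501409360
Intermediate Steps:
m(a) = -14*a/(5 + a) (m(a) = (-1*7)*((a + a)/(a + 5)) = -7*2*a/(5 + a) = -14*a/(5 + a))
W = 35352
(m(87 - 1*113) + 42756)*(-222 + W) = (-14*(87 - 1*113)/(5 + (87 - 1*113)) + 42756)*(-222 + 35352) = (-14*(87 - 113)/(5 + (87 - 113)) + 42756)*35130 = (-14*(-26)/(5 - 26) + 42756)*35130 = (-14*(-26)/(-21) + 42756)*35130 = (-14*(-26)*(-1/21) + 42756)*35130 = (-52/3 + 42756)*35130 = (128216/3)*35130 = 1501409360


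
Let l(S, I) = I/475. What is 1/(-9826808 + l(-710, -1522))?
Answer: -475/4667735322 ≈ -1.0176e-7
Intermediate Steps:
l(S, I) = I/475 (l(S, I) = I*(1/475) = I/475)
1/(-9826808 + l(-710, -1522)) = 1/(-9826808 + (1/475)*(-1522)) = 1/(-9826808 - 1522/475) = 1/(-4667735322/475) = -475/4667735322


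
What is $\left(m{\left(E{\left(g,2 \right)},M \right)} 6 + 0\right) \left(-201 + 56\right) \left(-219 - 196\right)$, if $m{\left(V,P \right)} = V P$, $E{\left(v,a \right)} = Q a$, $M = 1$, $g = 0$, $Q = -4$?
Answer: $-2888400$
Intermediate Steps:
$E{\left(v,a \right)} = - 4 a$
$m{\left(V,P \right)} = P V$
$\left(m{\left(E{\left(g,2 \right)},M \right)} 6 + 0\right) \left(-201 + 56\right) \left(-219 - 196\right) = \left(1 \left(\left(-4\right) 2\right) 6 + 0\right) \left(-201 + 56\right) \left(-219 - 196\right) = \left(1 \left(-8\right) 6 + 0\right) \left(\left(-145\right) \left(-415\right)\right) = \left(\left(-8\right) 6 + 0\right) 60175 = \left(-48 + 0\right) 60175 = \left(-48\right) 60175 = -2888400$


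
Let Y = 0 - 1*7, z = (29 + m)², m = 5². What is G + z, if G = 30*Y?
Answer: 2706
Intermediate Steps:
m = 25
z = 2916 (z = (29 + 25)² = 54² = 2916)
Y = -7 (Y = 0 - 7 = -7)
G = -210 (G = 30*(-7) = -210)
G + z = -210 + 2916 = 2706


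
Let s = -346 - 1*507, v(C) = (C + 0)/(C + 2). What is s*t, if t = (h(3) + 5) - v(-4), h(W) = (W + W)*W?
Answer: -17913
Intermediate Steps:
v(C) = C/(2 + C)
h(W) = 2*W**2 (h(W) = (2*W)*W = 2*W**2)
s = -853 (s = -346 - 507 = -853)
t = 21 (t = (2*3**2 + 5) - (-4)/(2 - 4) = (2*9 + 5) - (-4)/(-2) = (18 + 5) - (-4)*(-1)/2 = 23 - 1*2 = 23 - 2 = 21)
s*t = -853*21 = -17913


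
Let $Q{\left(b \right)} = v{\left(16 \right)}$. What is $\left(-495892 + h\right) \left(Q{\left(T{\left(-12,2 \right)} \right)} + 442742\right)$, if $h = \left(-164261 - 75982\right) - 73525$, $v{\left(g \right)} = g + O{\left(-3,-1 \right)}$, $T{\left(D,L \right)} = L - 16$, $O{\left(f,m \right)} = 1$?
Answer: $-358484251940$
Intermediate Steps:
$T{\left(D,L \right)} = -16 + L$
$v{\left(g \right)} = 1 + g$ ($v{\left(g \right)} = g + 1 = 1 + g$)
$h = -313768$ ($h = -240243 - 73525 = -313768$)
$Q{\left(b \right)} = 17$ ($Q{\left(b \right)} = 1 + 16 = 17$)
$\left(-495892 + h\right) \left(Q{\left(T{\left(-12,2 \right)} \right)} + 442742\right) = \left(-495892 - 313768\right) \left(17 + 442742\right) = \left(-809660\right) 442759 = -358484251940$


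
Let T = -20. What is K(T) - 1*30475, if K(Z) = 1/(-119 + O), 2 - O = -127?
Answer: -304749/10 ≈ -30475.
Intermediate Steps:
O = 129 (O = 2 - 1*(-127) = 2 + 127 = 129)
K(Z) = ⅒ (K(Z) = 1/(-119 + 129) = 1/10 = ⅒)
K(T) - 1*30475 = ⅒ - 1*30475 = ⅒ - 30475 = -304749/10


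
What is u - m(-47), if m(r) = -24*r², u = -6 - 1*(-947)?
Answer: 53957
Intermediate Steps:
u = 941 (u = -6 + 947 = 941)
u - m(-47) = 941 - (-24)*(-47)² = 941 - (-24)*2209 = 941 - 1*(-53016) = 941 + 53016 = 53957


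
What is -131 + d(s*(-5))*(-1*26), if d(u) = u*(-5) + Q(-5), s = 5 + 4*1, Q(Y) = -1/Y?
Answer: -29931/5 ≈ -5986.2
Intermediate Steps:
s = 9 (s = 5 + 4 = 9)
d(u) = ⅕ - 5*u (d(u) = u*(-5) - 1/(-5) = -5*u - 1*(-⅕) = -5*u + ⅕ = ⅕ - 5*u)
-131 + d(s*(-5))*(-1*26) = -131 + (⅕ - 45*(-5))*(-1*26) = -131 + (⅕ - 5*(-45))*(-26) = -131 + (⅕ + 225)*(-26) = -131 + (1126/5)*(-26) = -131 - 29276/5 = -29931/5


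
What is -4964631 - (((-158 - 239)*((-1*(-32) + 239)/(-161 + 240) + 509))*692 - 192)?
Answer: 10729186287/79 ≈ 1.3581e+8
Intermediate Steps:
-4964631 - (((-158 - 239)*((-1*(-32) + 239)/(-161 + 240) + 509))*692 - 192) = -4964631 - (-397*((32 + 239)/79 + 509)*692 - 192) = -4964631 - (-397*(271*(1/79) + 509)*692 - 192) = -4964631 - (-397*(271/79 + 509)*692 - 192) = -4964631 - (-397*40482/79*692 - 192) = -4964631 - (-16071354/79*692 - 192) = -4964631 - (-11121376968/79 - 192) = -4964631 - 1*(-11121392136/79) = -4964631 + 11121392136/79 = 10729186287/79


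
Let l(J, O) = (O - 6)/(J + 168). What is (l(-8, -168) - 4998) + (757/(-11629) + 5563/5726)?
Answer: -13312686048829/2663506160 ≈ -4998.2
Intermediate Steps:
l(J, O) = (-6 + O)/(168 + J)
(l(-8, -168) - 4998) + (757/(-11629) + 5563/5726) = ((-6 - 168)/(168 - 8) - 4998) + (757/(-11629) + 5563/5726) = (-174/160 - 4998) + (757*(-1/11629) + 5563*(1/5726)) = ((1/160)*(-174) - 4998) + (-757/11629 + 5563/5726) = (-87/80 - 4998) + 60357545/66587654 = -399927/80 + 60357545/66587654 = -13312686048829/2663506160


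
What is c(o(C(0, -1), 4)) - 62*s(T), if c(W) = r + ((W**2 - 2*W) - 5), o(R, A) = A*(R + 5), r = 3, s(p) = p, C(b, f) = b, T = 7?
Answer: -76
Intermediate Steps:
o(R, A) = A*(5 + R)
c(W) = -2 + W**2 - 2*W (c(W) = 3 + ((W**2 - 2*W) - 5) = 3 + (-5 + W**2 - 2*W) = -2 + W**2 - 2*W)
c(o(C(0, -1), 4)) - 62*s(T) = (-2 + (4*(5 + 0))**2 - 8*(5 + 0)) - 62*7 = (-2 + (4*5)**2 - 8*5) - 434 = (-2 + 20**2 - 2*20) - 434 = (-2 + 400 - 40) - 434 = 358 - 434 = -76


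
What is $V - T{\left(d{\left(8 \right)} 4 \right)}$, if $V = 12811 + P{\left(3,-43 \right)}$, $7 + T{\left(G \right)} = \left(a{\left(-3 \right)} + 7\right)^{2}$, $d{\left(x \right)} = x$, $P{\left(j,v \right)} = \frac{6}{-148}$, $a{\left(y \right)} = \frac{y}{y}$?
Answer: $\frac{943793}{74} \approx 12754.0$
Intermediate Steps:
$a{\left(y \right)} = 1$
$P{\left(j,v \right)} = - \frac{3}{74}$ ($P{\left(j,v \right)} = 6 \left(- \frac{1}{148}\right) = - \frac{3}{74}$)
$T{\left(G \right)} = 57$ ($T{\left(G \right)} = -7 + \left(1 + 7\right)^{2} = -7 + 8^{2} = -7 + 64 = 57$)
$V = \frac{948011}{74}$ ($V = 12811 - \frac{3}{74} = \frac{948011}{74} \approx 12811.0$)
$V - T{\left(d{\left(8 \right)} 4 \right)} = \frac{948011}{74} - 57 = \frac{943793}{74}$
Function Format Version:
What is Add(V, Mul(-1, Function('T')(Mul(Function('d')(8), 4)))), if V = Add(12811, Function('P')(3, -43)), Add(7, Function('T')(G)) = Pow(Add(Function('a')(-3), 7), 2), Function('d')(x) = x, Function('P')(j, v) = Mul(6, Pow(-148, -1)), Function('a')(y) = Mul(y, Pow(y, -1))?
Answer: Rational(943793, 74) ≈ 12754.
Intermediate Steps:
Function('a')(y) = 1
Function('P')(j, v) = Rational(-3, 74) (Function('P')(j, v) = Mul(6, Rational(-1, 148)) = Rational(-3, 74))
Function('T')(G) = 57 (Function('T')(G) = Add(-7, Pow(Add(1, 7), 2)) = Add(-7, Pow(8, 2)) = Add(-7, 64) = 57)
V = Rational(948011, 74) (V = Add(12811, Rational(-3, 74)) = Rational(948011, 74) ≈ 12811.)
Add(V, Mul(-1, Function('T')(Mul(Function('d')(8), 4)))) = Add(Rational(948011, 74), Mul(-1, 57)) = Add(Rational(948011, 74), -57) = Rational(943793, 74)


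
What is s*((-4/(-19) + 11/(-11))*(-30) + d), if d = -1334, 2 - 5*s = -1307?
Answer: -32588864/95 ≈ -3.4304e+5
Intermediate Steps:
s = 1309/5 (s = ⅖ - ⅕*(-1307) = ⅖ + 1307/5 = 1309/5 ≈ 261.80)
s*((-4/(-19) + 11/(-11))*(-30) + d) = 1309*((-4/(-19) + 11/(-11))*(-30) - 1334)/5 = 1309*((-4*(-1/19) + 11*(-1/11))*(-30) - 1334)/5 = 1309*((4/19 - 1)*(-30) - 1334)/5 = 1309*(-15/19*(-30) - 1334)/5 = 1309*(450/19 - 1334)/5 = (1309/5)*(-24896/19) = -32588864/95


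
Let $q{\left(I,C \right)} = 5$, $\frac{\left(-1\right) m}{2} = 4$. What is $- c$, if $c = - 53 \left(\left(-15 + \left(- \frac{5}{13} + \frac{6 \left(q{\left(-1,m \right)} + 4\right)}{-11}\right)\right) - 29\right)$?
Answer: $- \frac{373597}{143} \approx -2612.6$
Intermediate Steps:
$m = -8$ ($m = \left(-2\right) 4 = -8$)
$c = \frac{373597}{143}$ ($c = - 53 \left(\left(-15 + \left(- \frac{5}{13} + \frac{6 \left(5 + 4\right)}{-11}\right)\right) - 29\right) = - 53 \left(\left(-15 + \left(\left(-5\right) \frac{1}{13} + 6 \cdot 9 \left(- \frac{1}{11}\right)\right)\right) - 29\right) = - 53 \left(\left(-15 + \left(- \frac{5}{13} + 54 \left(- \frac{1}{11}\right)\right)\right) - 29\right) = - 53 \left(\left(-15 - \frac{757}{143}\right) - 29\right) = - 53 \left(- \frac{2902}{143} - 29\right) = \left(-53\right) \left(- \frac{7049}{143}\right) = \frac{373597}{143} \approx 2612.6$)
$- c = \left(-1\right) \frac{373597}{143} = - \frac{373597}{143}$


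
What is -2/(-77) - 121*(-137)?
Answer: 1276431/77 ≈ 16577.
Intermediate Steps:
-2/(-77) - 121*(-137) = -2*(-1/77) + 16577 = 2/77 + 16577 = 1276431/77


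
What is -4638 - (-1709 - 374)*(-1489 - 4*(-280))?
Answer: -773265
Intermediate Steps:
-4638 - (-1709 - 374)*(-1489 - 4*(-280)) = -4638 - (-2083)*(-1489 + 1120) = -4638 - (-2083)*(-369) = -4638 - 1*768627 = -4638 - 768627 = -773265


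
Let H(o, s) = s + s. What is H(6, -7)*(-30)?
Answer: 420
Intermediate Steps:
H(o, s) = 2*s
H(6, -7)*(-30) = (2*(-7))*(-30) = -14*(-30) = 420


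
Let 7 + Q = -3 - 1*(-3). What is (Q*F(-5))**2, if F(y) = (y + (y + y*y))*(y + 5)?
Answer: 0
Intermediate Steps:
Q = -7 (Q = -7 + (-3 - 1*(-3)) = -7 + (-3 + 3) = -7 + 0 = -7)
F(y) = (5 + y)*(y**2 + 2*y) (F(y) = (y + (y + y**2))*(5 + y) = (y**2 + 2*y)*(5 + y) = (5 + y)*(y**2 + 2*y))
(Q*F(-5))**2 = (-(-35)*(10 + (-5)**2 + 7*(-5)))**2 = (-(-35)*(10 + 25 - 35))**2 = (-(-35)*0)**2 = (-7*0)**2 = 0**2 = 0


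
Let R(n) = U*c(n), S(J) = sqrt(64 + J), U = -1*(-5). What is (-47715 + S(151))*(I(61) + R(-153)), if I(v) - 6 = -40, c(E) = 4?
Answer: 668010 - 14*sqrt(215) ≈ 6.6781e+5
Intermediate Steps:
U = 5
I(v) = -34 (I(v) = 6 - 40 = -34)
R(n) = 20 (R(n) = 5*4 = 20)
(-47715 + S(151))*(I(61) + R(-153)) = (-47715 + sqrt(64 + 151))*(-34 + 20) = (-47715 + sqrt(215))*(-14) = 668010 - 14*sqrt(215)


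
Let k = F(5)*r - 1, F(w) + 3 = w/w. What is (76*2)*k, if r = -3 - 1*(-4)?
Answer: -456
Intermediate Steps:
F(w) = -2 (F(w) = -3 + w/w = -3 + 1 = -2)
r = 1 (r = -3 + 4 = 1)
k = -3 (k = -2*1 - 1 = -2 - 1 = -3)
(76*2)*k = (76*2)*(-3) = 152*(-3) = -456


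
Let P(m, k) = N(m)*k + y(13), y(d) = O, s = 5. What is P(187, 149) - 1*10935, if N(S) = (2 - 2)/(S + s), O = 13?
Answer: -10922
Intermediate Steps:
N(S) = 0 (N(S) = (2 - 2)/(S + 5) = 0/(5 + S) = 0)
y(d) = 13
P(m, k) = 13 (P(m, k) = 0*k + 13 = 0 + 13 = 13)
P(187, 149) - 1*10935 = 13 - 1*10935 = 13 - 10935 = -10922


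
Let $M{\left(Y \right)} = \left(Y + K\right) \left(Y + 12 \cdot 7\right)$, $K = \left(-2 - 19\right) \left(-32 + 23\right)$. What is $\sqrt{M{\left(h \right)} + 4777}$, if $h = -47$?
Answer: $\sqrt{10031} \approx 100.15$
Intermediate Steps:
$K = 189$ ($K = \left(-21\right) \left(-9\right) = 189$)
$M{\left(Y \right)} = \left(84 + Y\right) \left(189 + Y\right)$ ($M{\left(Y \right)} = \left(Y + 189\right) \left(Y + 12 \cdot 7\right) = \left(189 + Y\right) \left(Y + 84\right) = \left(189 + Y\right) \left(84 + Y\right) = \left(84 + Y\right) \left(189 + Y\right)$)
$\sqrt{M{\left(h \right)} + 4777} = \sqrt{\left(15876 + \left(-47\right)^{2} + 273 \left(-47\right)\right) + 4777} = \sqrt{\left(15876 + 2209 - 12831\right) + 4777} = \sqrt{5254 + 4777} = \sqrt{10031}$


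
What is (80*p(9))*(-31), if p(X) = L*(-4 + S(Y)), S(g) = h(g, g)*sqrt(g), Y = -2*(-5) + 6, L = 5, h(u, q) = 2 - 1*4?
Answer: 148800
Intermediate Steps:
h(u, q) = -2 (h(u, q) = 2 - 4 = -2)
Y = 16 (Y = 10 + 6 = 16)
S(g) = -2*sqrt(g)
p(X) = -60 (p(X) = 5*(-4 - 2*sqrt(16)) = 5*(-4 - 2*4) = 5*(-4 - 8) = 5*(-12) = -60)
(80*p(9))*(-31) = (80*(-60))*(-31) = -4800*(-31) = 148800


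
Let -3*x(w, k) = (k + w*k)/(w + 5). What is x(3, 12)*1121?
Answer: -2242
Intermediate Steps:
x(w, k) = -(k + k*w)/(3*(5 + w)) (x(w, k) = -(k + w*k)/(3*(w + 5)) = -(k + k*w)/(3*(5 + w)))
x(3, 12)*1121 = -1*12*(1 + 3)/(15 + 3*3)*1121 = -1*12*4/(15 + 9)*1121 = -1*12*4/24*1121 = -1*12*1/24*4*1121 = -2*1121 = -2242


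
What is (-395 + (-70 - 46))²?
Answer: 261121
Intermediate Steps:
(-395 + (-70 - 46))² = (-395 - 116)² = (-511)² = 261121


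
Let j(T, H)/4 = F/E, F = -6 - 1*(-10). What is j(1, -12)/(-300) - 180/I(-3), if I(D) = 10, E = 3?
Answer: -4054/225 ≈ -18.018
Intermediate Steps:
F = 4 (F = -6 + 10 = 4)
j(T, H) = 16/3 (j(T, H) = 4*(4/3) = 16/3)
j(1, -12)/(-300) - 180/I(-3) = (16/3)/(-300) - 180/10 = (16/3)*(-1/300) - 180*1/10 = -4/225 - 18 = -4054/225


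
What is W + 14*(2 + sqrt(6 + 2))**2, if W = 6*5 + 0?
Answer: 198 + 112*sqrt(2) ≈ 356.39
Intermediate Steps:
W = 30 (W = 30 + 0 = 30)
W + 14*(2 + sqrt(6 + 2))**2 = 30 + 14*(2 + sqrt(6 + 2))**2 = 30 + 14*(2 + sqrt(8))**2 = 30 + 14*(2 + 2*sqrt(2))**2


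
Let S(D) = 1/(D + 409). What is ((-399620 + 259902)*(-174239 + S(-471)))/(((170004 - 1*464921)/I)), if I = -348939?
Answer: 263335237127745219/9142427 ≈ 2.8804e+10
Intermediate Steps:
S(D) = 1/(409 + D)
((-399620 + 259902)*(-174239 + S(-471)))/(((170004 - 1*464921)/I)) = ((-399620 + 259902)*(-174239 + 1/(409 - 471)))/(((170004 - 1*464921)/(-348939))) = (-139718*(-174239 + 1/(-62)))/(((170004 - 464921)*(-1/348939))) = (-139718*(-174239 - 1/62))/((-294917*(-1/348939))) = (-139718*(-10802819/62))/(294917/348939) = (754674132521/31)*(348939/294917) = 263335237127745219/9142427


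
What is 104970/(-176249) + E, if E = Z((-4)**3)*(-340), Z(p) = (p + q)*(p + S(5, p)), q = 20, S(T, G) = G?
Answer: -337495790090/176249 ≈ -1.9149e+6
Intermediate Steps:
Z(p) = 2*p*(20 + p) (Z(p) = (p + 20)*(p + p) = (20 + p)*(2*p) = 2*p*(20 + p))
E = -1914880 (E = (2*(-4)**3*(20 + (-4)**3))*(-340) = (2*(-64)*(20 - 64))*(-340) = (2*(-64)*(-44))*(-340) = 5632*(-340) = -1914880)
104970/(-176249) + E = 104970/(-176249) - 1914880 = 104970*(-1/176249) - 1914880 = -104970/176249 - 1914880 = -337495790090/176249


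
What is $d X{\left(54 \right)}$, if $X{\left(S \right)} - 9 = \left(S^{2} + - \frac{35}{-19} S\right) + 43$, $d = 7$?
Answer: $\frac{407974}{19} \approx 21472.0$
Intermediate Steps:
$X{\left(S \right)} = 52 + S^{2} + \frac{35 S}{19}$ ($X{\left(S \right)} = 9 + \left(\left(S^{2} + - \frac{35}{-19} S\right) + 43\right) = 9 + \left(\left(S^{2} + \left(-35\right) \left(- \frac{1}{19}\right) S\right) + 43\right) = 9 + \left(\left(S^{2} + \frac{35 S}{19}\right) + 43\right) = 9 + \left(43 + S^{2} + \frac{35 S}{19}\right) = 52 + S^{2} + \frac{35 S}{19}$)
$d X{\left(54 \right)} = 7 \left(52 + 54^{2} + \frac{35}{19} \cdot 54\right) = 7 \left(52 + 2916 + \frac{1890}{19}\right) = 7 \cdot \frac{58282}{19} = \frac{407974}{19}$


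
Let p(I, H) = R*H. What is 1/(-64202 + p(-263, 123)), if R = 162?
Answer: -1/44276 ≈ -2.2586e-5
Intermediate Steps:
p(I, H) = 162*H
1/(-64202 + p(-263, 123)) = 1/(-64202 + 162*123) = 1/(-64202 + 19926) = 1/(-44276) = -1/44276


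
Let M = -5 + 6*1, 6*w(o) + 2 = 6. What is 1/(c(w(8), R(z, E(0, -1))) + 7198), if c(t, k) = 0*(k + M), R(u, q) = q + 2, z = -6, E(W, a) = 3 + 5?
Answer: 1/7198 ≈ 0.00013893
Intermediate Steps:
E(W, a) = 8
w(o) = 2/3 (w(o) = -1/3 + (1/6)*6 = -1/3 + 1 = 2/3)
M = 1 (M = -5 + 6 = 1)
R(u, q) = 2 + q
c(t, k) = 0 (c(t, k) = 0*(k + 1) = 0*(1 + k) = 0)
1/(c(w(8), R(z, E(0, -1))) + 7198) = 1/(0 + 7198) = 1/7198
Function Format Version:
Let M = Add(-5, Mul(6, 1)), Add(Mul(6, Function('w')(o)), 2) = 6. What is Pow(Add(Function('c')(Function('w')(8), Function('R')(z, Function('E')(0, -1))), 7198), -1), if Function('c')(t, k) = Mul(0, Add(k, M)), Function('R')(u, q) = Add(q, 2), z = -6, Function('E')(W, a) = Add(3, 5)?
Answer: Rational(1, 7198) ≈ 0.00013893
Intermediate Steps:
Function('E')(W, a) = 8
Function('w')(o) = Rational(2, 3) (Function('w')(o) = Add(Rational(-1, 3), Mul(Rational(1, 6), 6)) = Add(Rational(-1, 3), 1) = Rational(2, 3))
M = 1 (M = Add(-5, 6) = 1)
Function('R')(u, q) = Add(2, q)
Function('c')(t, k) = 0 (Function('c')(t, k) = Mul(0, Add(k, 1)) = Mul(0, Add(1, k)) = 0)
Pow(Add(Function('c')(Function('w')(8), Function('R')(z, Function('E')(0, -1))), 7198), -1) = Pow(Add(0, 7198), -1) = Pow(7198, -1) = Rational(1, 7198)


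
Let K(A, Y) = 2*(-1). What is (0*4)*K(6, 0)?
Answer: 0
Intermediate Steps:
K(A, Y) = -2
(0*4)*K(6, 0) = (0*4)*(-2) = 0*(-2) = 0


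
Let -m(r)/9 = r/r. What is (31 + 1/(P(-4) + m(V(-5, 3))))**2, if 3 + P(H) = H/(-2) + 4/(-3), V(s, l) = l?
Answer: 1104601/1156 ≈ 955.54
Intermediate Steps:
m(r) = -9 (m(r) = -9*r/r = -9*1 = -9)
P(H) = -13/3 - H/2 (P(H) = -3 + (H/(-2) + 4/(-3)) = -3 + (H*(-1/2) + 4*(-1/3)) = -3 + (-H/2 - 4/3) = -3 + (-4/3 - H/2) = -13/3 - H/2)
(31 + 1/(P(-4) + m(V(-5, 3))))**2 = (31 + 1/((-13/3 - 1/2*(-4)) - 9))**2 = (31 + 1/((-13/3 + 2) - 9))**2 = (31 + 1/(-7/3 - 9))**2 = (31 + 1/(-34/3))**2 = (31 - 3/34)**2 = (1051/34)**2 = 1104601/1156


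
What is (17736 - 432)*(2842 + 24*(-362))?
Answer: -101159184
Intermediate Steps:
(17736 - 432)*(2842 + 24*(-362)) = 17304*(2842 - 8688) = 17304*(-5846) = -101159184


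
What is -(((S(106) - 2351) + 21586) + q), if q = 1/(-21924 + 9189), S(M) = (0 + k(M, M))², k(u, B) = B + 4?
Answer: -399051224/12735 ≈ -31335.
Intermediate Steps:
k(u, B) = 4 + B
S(M) = (4 + M)² (S(M) = (0 + (4 + M))² = (4 + M)²)
q = -1/12735 (q = 1/(-12735) = -1/12735 ≈ -7.8524e-5)
-(((S(106) - 2351) + 21586) + q) = -((((4 + 106)² - 2351) + 21586) - 1/12735) = -(((110² - 2351) + 21586) - 1/12735) = -(((12100 - 2351) + 21586) - 1/12735) = -((9749 + 21586) - 1/12735) = -(31335 - 1/12735) = -1*399051224/12735 = -399051224/12735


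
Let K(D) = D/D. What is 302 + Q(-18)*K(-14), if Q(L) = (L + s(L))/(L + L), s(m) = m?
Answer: 303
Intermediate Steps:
Q(L) = 1 (Q(L) = (L + L)/(L + L) = (2*L)/((2*L)) = (2*L)*(1/(2*L)) = 1)
K(D) = 1
302 + Q(-18)*K(-14) = 302 + 1*1 = 302 + 1 = 303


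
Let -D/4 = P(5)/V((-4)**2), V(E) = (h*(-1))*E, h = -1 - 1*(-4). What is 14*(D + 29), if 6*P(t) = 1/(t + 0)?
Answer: 73087/180 ≈ 406.04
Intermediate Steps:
P(t) = 1/(6*t) (P(t) = 1/(6*(t + 0)) = 1/(6*t))
h = 3 (h = -1 + 4 = 3)
V(E) = -3*E (V(E) = (3*(-1))*E = -3*E)
D = 1/360 (D = -4*(1/6)/5/((-3*(-4)**2)) = -4*(1/6)*(1/5)/((-3*16)) = -2/(15*(-48)) = -2*(-1)/(15*48) = -4*(-1/1440) = 1/360 ≈ 0.0027778)
14*(D + 29) = 14*(1/360 + 29) = 14*(10441/360) = 73087/180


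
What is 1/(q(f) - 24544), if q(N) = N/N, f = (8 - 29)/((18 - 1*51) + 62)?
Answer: -1/24543 ≈ -4.0745e-5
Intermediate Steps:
f = -21/29 (f = -21/((18 - 51) + 62) = -21/(-33 + 62) = -21/29 ≈ -0.72414)
q(N) = 1
1/(q(f) - 24544) = 1/(1 - 24544) = 1/(-24543) = -1/24543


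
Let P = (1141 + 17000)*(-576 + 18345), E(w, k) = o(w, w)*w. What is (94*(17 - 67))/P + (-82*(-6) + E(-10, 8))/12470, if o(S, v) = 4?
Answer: 72821214454/2009836219815 ≈ 0.036232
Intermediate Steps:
E(w, k) = 4*w
P = 322347429 (P = 18141*17769 = 322347429)
(94*(17 - 67))/P + (-82*(-6) + E(-10, 8))/12470 = (94*(17 - 67))/322347429 + (-82*(-6) + 4*(-10))/12470 = (94*(-50))*(1/322347429) + (492 - 40)*(1/12470) = -4700*1/322347429 + 452*(1/12470) = -4700/322347429 + 226/6235 = 72821214454/2009836219815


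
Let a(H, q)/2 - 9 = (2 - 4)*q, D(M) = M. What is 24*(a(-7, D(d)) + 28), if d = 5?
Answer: 624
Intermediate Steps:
a(H, q) = 18 - 4*q (a(H, q) = 18 + 2*((2 - 4)*q) = 18 + 2*(-2*q) = 18 - 4*q)
24*(a(-7, D(d)) + 28) = 24*((18 - 4*5) + 28) = 24*((18 - 20) + 28) = 24*(-2 + 28) = 24*26 = 624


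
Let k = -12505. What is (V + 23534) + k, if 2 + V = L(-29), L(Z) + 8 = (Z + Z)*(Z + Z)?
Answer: 14383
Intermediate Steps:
L(Z) = -8 + 4*Z**2 (L(Z) = -8 + (Z + Z)*(Z + Z) = -8 + (2*Z)*(2*Z) = -8 + 4*Z**2)
V = 3354 (V = -2 + (-8 + 4*(-29)**2) = -2 + (-8 + 4*841) = -2 + (-8 + 3364) = -2 + 3356 = 3354)
(V + 23534) + k = (3354 + 23534) - 12505 = 26888 - 12505 = 14383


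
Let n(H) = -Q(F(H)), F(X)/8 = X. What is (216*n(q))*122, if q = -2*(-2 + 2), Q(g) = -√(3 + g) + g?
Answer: 26352*√3 ≈ 45643.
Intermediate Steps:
F(X) = 8*X
Q(g) = g - √(3 + g)
q = 0 (q = -2*0 = 0)
n(H) = √(3 + 8*H) - 8*H (n(H) = -(8*H - √(3 + 8*H)) = -(-√(3 + 8*H) + 8*H) = √(3 + 8*H) - 8*H)
(216*n(q))*122 = (216*(√(3 + 8*0) - 8*0))*122 = (216*(√(3 + 0) + 0))*122 = (216*(√3 + 0))*122 = (216*√3)*122 = 26352*√3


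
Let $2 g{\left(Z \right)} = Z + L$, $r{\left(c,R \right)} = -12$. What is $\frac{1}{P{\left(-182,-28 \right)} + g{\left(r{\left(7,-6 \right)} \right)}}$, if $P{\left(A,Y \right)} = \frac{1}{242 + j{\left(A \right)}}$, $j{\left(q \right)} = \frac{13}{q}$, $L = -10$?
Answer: $- \frac{3387}{37243} \approx -0.090943$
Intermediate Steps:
$g{\left(Z \right)} = -5 + \frac{Z}{2}$ ($g{\left(Z \right)} = \frac{Z - 10}{2} = \frac{-10 + Z}{2} = -5 + \frac{Z}{2}$)
$P{\left(A,Y \right)} = \frac{1}{242 + \frac{13}{A}}$
$\frac{1}{P{\left(-182,-28 \right)} + g{\left(r{\left(7,-6 \right)} \right)}} = \frac{1}{- \frac{182}{13 + 242 \left(-182\right)} + \left(-5 + \frac{1}{2} \left(-12\right)\right)} = \frac{1}{- \frac{182}{13 - 44044} - 11} = \frac{1}{- \frac{182}{-44031} - 11} = \frac{1}{\left(-182\right) \left(- \frac{1}{44031}\right) - 11} = \frac{1}{\frac{14}{3387} - 11} = \frac{1}{- \frac{37243}{3387}} = - \frac{3387}{37243}$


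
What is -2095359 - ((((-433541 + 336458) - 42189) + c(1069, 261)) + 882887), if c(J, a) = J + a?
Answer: -2840304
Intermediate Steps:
-2095359 - ((((-433541 + 336458) - 42189) + c(1069, 261)) + 882887) = -2095359 - ((((-433541 + 336458) - 42189) + (1069 + 261)) + 882887) = -2095359 - (((-97083 - 42189) + 1330) + 882887) = -2095359 - ((-139272 + 1330) + 882887) = -2095359 - (-137942 + 882887) = -2095359 - 1*744945 = -2095359 - 744945 = -2840304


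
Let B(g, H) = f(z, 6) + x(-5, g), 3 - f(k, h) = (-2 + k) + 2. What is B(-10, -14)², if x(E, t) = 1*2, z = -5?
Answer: 100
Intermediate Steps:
f(k, h) = 3 - k (f(k, h) = 3 - ((-2 + k) + 2) = 3 - k)
x(E, t) = 2
B(g, H) = 10 (B(g, H) = (3 - 1*(-5)) + 2 = (3 + 5) + 2 = 8 + 2 = 10)
B(-10, -14)² = 10² = 100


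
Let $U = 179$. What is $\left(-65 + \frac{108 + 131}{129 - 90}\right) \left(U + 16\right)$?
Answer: $-11480$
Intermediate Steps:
$\left(-65 + \frac{108 + 131}{129 - 90}\right) \left(U + 16\right) = \left(-65 + \frac{108 + 131}{129 - 90}\right) \left(179 + 16\right) = \left(-65 + \frac{239}{39}\right) 195 = \left(- \frac{2296}{39}\right) 195 = -11480$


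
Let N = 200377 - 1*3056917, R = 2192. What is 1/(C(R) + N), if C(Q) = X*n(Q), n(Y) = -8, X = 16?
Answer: -1/2856668 ≈ -3.5006e-7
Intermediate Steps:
C(Q) = -128 (C(Q) = 16*(-8) = -128)
N = -2856540 (N = 200377 - 3056917 = -2856540)
1/(C(R) + N) = 1/(-128 - 2856540) = 1/(-2856668) = -1/2856668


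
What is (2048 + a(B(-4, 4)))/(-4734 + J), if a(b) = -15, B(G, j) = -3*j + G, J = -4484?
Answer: -2033/9218 ≈ -0.22055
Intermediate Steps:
B(G, j) = G - 3*j
(2048 + a(B(-4, 4)))/(-4734 + J) = (2048 - 15)/(-4734 - 4484) = 2033/(-9218) = 2033*(-1/9218) = -2033/9218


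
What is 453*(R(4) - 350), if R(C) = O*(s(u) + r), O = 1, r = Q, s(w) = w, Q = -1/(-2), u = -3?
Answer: -319365/2 ≈ -1.5968e+5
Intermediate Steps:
Q = ½ (Q = -1*(-½) = ½ ≈ 0.50000)
r = ½ ≈ 0.50000
R(C) = -5/2 (R(C) = 1*(-3 + ½) = 1*(-5/2) = -5/2)
453*(R(4) - 350) = 453*(-5/2 - 350) = 453*(-705/2) = -319365/2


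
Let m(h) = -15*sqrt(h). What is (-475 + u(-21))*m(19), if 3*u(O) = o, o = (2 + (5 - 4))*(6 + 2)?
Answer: 7005*sqrt(19) ≈ 30534.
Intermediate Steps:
o = 24 (o = (2 + 1)*8 = 3*8 = 24)
u(O) = 8 (u(O) = (1/3)*24 = 8)
(-475 + u(-21))*m(19) = (-475 + 8)*(-15*sqrt(19)) = -(-7005)*sqrt(19) = 7005*sqrt(19)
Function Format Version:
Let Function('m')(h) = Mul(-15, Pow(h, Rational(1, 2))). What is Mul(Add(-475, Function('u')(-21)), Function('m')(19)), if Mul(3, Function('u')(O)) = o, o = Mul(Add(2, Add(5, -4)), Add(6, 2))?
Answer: Mul(7005, Pow(19, Rational(1, 2))) ≈ 30534.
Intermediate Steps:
o = 24 (o = Mul(Add(2, 1), 8) = Mul(3, 8) = 24)
Function('u')(O) = 8 (Function('u')(O) = Mul(Rational(1, 3), 24) = 8)
Mul(Add(-475, Function('u')(-21)), Function('m')(19)) = Mul(Add(-475, 8), Mul(-15, Pow(19, Rational(1, 2)))) = Mul(-467, Mul(-15, Pow(19, Rational(1, 2)))) = Mul(7005, Pow(19, Rational(1, 2)))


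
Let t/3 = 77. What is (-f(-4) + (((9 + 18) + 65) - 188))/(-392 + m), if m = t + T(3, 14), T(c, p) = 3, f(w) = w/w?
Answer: 97/158 ≈ 0.61392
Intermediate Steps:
f(w) = 1
t = 231 (t = 3*77 = 231)
m = 234 (m = 231 + 3 = 234)
(-f(-4) + (((9 + 18) + 65) - 188))/(-392 + m) = (-1*1 + (((9 + 18) + 65) - 188))/(-392 + 234) = (-1 + ((27 + 65) - 188))/(-158) = (-1 + (92 - 188))*(-1/158) = (-1 - 96)*(-1/158) = -97*(-1/158) = 97/158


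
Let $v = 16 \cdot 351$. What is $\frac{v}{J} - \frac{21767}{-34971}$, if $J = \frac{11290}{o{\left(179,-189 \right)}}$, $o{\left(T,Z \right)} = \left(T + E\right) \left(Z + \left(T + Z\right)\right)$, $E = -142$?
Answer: $- \frac{722913181469}{197411295} \approx -3662.0$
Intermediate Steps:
$o{\left(T,Z \right)} = \left(-142 + T\right) \left(T + 2 Z\right)$ ($o{\left(T,Z \right)} = \left(T - 142\right) \left(Z + \left(T + Z\right)\right) = \left(-142 + T\right) \left(T + 2 Z\right)$)
$J = - \frac{11290}{7363}$ ($J = \frac{11290}{179^{2} - -53676 - 25418 + 2 \cdot 179 \left(-189\right)} = \frac{11290}{32041 + 53676 - 25418 - 67662} = \frac{11290}{-7363} = 11290 \left(- \frac{1}{7363}\right) = - \frac{11290}{7363} \approx -1.5333$)
$v = 5616$
$\frac{v}{J} - \frac{21767}{-34971} = \frac{5616}{- \frac{11290}{7363}} - \frac{21767}{-34971} = 5616 \left(- \frac{7363}{11290}\right) - - \frac{21767}{34971} = - \frac{20675304}{5645} + \frac{21767}{34971} = - \frac{722913181469}{197411295}$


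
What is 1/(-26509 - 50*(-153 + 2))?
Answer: -1/18959 ≈ -5.2745e-5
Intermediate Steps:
1/(-26509 - 50*(-153 + 2)) = 1/(-26509 - 50*(-151)) = 1/(-26509 + 7550) = 1/(-18959) = -1/18959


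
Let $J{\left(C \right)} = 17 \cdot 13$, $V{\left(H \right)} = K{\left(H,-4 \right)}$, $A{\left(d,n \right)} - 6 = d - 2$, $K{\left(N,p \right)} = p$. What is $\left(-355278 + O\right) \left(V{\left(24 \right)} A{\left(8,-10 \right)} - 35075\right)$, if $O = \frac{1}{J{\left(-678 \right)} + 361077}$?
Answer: $\frac{4508431510898689}{361298} \approx 1.2478 \cdot 10^{10}$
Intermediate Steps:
$A{\left(d,n \right)} = 4 + d$ ($A{\left(d,n \right)} = 6 + \left(d - 2\right) = 6 + \left(-2 + d\right) = 4 + d$)
$V{\left(H \right)} = -4$
$J{\left(C \right)} = 221$
$O = \frac{1}{361298}$ ($O = \frac{1}{221 + 361077} = \frac{1}{361298} \approx 2.7678 \cdot 10^{-6}$)
$\left(-355278 + O\right) \left(V{\left(24 \right)} A{\left(8,-10 \right)} - 35075\right) = \left(-355278 + \frac{1}{361298}\right) \left(- 4 \left(4 + 8\right) - 35075\right) = - \frac{128361230843 \left(\left(-4\right) 12 - 35075\right)}{361298} = - \frac{128361230843 \left(-48 - 35075\right)}{361298} = \left(- \frac{128361230843}{361298}\right) \left(-35123\right) = \frac{4508431510898689}{361298}$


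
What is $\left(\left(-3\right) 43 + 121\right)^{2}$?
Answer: $64$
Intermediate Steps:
$\left(\left(-3\right) 43 + 121\right)^{2} = \left(-129 + 121\right)^{2} = \left(-8\right)^{2} = 64$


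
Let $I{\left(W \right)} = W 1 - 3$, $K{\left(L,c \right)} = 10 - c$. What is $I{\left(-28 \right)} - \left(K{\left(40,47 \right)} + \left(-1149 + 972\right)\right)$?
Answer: $183$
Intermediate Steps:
$I{\left(W \right)} = -3 + W$ ($I{\left(W \right)} = W - 3 = -3 + W$)
$I{\left(-28 \right)} - \left(K{\left(40,47 \right)} + \left(-1149 + 972\right)\right) = \left(-3 - 28\right) - \left(\left(10 - 47\right) + \left(-1149 + 972\right)\right) = -31 - \left(\left(10 - 47\right) - 177\right) = -31 - \left(-37 - 177\right) = -31 - -214 = -31 + 214 = 183$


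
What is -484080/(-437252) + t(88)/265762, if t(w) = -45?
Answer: 32157598155/29051241506 ≈ 1.1069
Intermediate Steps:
-484080/(-437252) + t(88)/265762 = -484080/(-437252) - 45/265762 = -484080*(-1/437252) - 45*1/265762 = 121020/109313 - 45/265762 = 32157598155/29051241506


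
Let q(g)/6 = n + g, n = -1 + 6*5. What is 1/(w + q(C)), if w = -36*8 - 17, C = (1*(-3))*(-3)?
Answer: -1/77 ≈ -0.012987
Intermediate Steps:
n = 29 (n = -1 + 30 = 29)
C = 9 (C = -3*(-3) = 9)
q(g) = 174 + 6*g (q(g) = 6*(29 + g) = 174 + 6*g)
w = -305 (w = -288 - 17 = -305)
1/(w + q(C)) = 1/(-305 + (174 + 6*9)) = 1/(-305 + (174 + 54)) = 1/(-305 + 228) = 1/(-77) = -1/77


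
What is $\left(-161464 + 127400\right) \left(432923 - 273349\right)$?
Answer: $-5435728736$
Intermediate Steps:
$\left(-161464 + 127400\right) \left(432923 - 273349\right) = \left(-34064\right) 159574 = -5435728736$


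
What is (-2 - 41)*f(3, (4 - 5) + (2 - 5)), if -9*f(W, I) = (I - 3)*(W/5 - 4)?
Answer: 5117/45 ≈ 113.71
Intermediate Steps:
f(W, I) = -(-4 + W/5)*(-3 + I)/9 (f(W, I) = -(I - 3)*(W/5 - 4)/9 = -(-3 + I)*(W*(⅕) - 4)/9 = -(-3 + I)*(W/5 - 4)/9 = -(-3 + I)*(-4 + W/5)/9 = -(-4 + W/5)*(-3 + I)/9)
(-2 - 41)*f(3, (4 - 5) + (2 - 5)) = (-2 - 41)*(-4/3 + (1/15)*3 + 4*((4 - 5) + (2 - 5))/9 - 1/45*((4 - 5) + (2 - 5))*3) = -43*(-4/3 + ⅕ + 4*(-1 - 3)/9 - 1/45*(-1 - 3)*3) = -43*(-4/3 + ⅕ + (4/9)*(-4) - 1/45*(-4)*3) = -43*(-4/3 + ⅕ - 16/9 + 4/15) = -43*(-119/45) = 5117/45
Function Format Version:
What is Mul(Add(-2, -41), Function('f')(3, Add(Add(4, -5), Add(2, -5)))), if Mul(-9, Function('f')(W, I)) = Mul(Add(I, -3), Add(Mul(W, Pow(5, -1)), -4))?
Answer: Rational(5117, 45) ≈ 113.71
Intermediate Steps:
Function('f')(W, I) = Mul(Rational(-1, 9), Add(-4, Mul(Rational(1, 5), W)), Add(-3, I)) (Function('f')(W, I) = Mul(Rational(-1, 9), Mul(Add(I, -3), Add(Mul(W, Pow(5, -1)), -4))) = Mul(Rational(-1, 9), Mul(Add(-3, I), Add(Mul(W, Rational(1, 5)), -4))) = Mul(Rational(-1, 9), Mul(Add(-3, I), Add(Mul(Rational(1, 5), W), -4))) = Mul(Rational(-1, 9), Mul(Add(-3, I), Add(-4, Mul(Rational(1, 5), W)))) = Mul(Rational(-1, 9), Mul(Add(-4, Mul(Rational(1, 5), W)), Add(-3, I))) = Mul(Rational(-1, 9), Add(-4, Mul(Rational(1, 5), W)), Add(-3, I)))
Mul(Add(-2, -41), Function('f')(3, Add(Add(4, -5), Add(2, -5)))) = Mul(Add(-2, -41), Add(Rational(-4, 3), Mul(Rational(1, 15), 3), Mul(Rational(4, 9), Add(Add(4, -5), Add(2, -5))), Mul(Rational(-1, 45), Add(Add(4, -5), Add(2, -5)), 3))) = Mul(-43, Add(Rational(-4, 3), Rational(1, 5), Mul(Rational(4, 9), Add(-1, -3)), Mul(Rational(-1, 45), Add(-1, -3), 3))) = Mul(-43, Add(Rational(-4, 3), Rational(1, 5), Mul(Rational(4, 9), -4), Mul(Rational(-1, 45), -4, 3))) = Mul(-43, Add(Rational(-4, 3), Rational(1, 5), Rational(-16, 9), Rational(4, 15))) = Mul(-43, Rational(-119, 45)) = Rational(5117, 45)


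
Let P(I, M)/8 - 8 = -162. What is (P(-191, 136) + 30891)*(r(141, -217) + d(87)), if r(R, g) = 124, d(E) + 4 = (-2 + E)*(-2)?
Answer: -1482950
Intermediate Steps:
d(E) = -2*E (d(E) = -4 + (-2 + E)*(-2) = -4 + (4 - 2*E) = -2*E)
P(I, M) = -1232 (P(I, M) = 64 + 8*(-162) = 64 - 1296 = -1232)
(P(-191, 136) + 30891)*(r(141, -217) + d(87)) = (-1232 + 30891)*(124 - 2*87) = 29659*(124 - 174) = 29659*(-50) = -1482950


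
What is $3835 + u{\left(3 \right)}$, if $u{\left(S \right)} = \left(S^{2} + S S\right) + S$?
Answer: $3856$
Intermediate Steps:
$u{\left(S \right)} = S + 2 S^{2}$ ($u{\left(S \right)} = \left(S^{2} + S^{2}\right) + S = 2 S^{2} + S = S + 2 S^{2}$)
$3835 + u{\left(3 \right)} = 3835 + 3 \left(1 + 2 \cdot 3\right) = 3835 + 3 \left(1 + 6\right) = 3835 + 3 \cdot 7 = 3835 + 21 = 3856$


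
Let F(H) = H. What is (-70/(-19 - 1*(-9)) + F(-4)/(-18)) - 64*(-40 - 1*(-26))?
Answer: 8129/9 ≈ 903.22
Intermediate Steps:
(-70/(-19 - 1*(-9)) + F(-4)/(-18)) - 64*(-40 - 1*(-26)) = (-70/(-19 - 1*(-9)) - 4/(-18)) - 64*(-40 - 1*(-26)) = (-70/(-19 + 9) - 4*(-1/18)) - 64*(-40 + 26) = (-70/(-10) + 2/9) - 64*(-14) = (-70*(-⅒) + 2/9) + 896 = (7 + 2/9) + 896 = 65/9 + 896 = 8129/9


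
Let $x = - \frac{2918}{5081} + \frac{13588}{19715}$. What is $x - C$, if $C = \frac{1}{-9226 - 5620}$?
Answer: $\frac{171011154183}{1487152250090} \approx 0.11499$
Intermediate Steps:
$C = - \frac{1}{14846}$ ($C = \frac{1}{-14846} = - \frac{1}{14846} \approx -6.7358 \cdot 10^{-5}$)
$x = \frac{11512258}{100171915}$ ($x = \left(-2918\right) \frac{1}{5081} + 13588 \cdot \frac{1}{19715} = - \frac{2918}{5081} + \frac{13588}{19715} = \frac{11512258}{100171915} \approx 0.11493$)
$x - C = \frac{11512258}{100171915} - - \frac{1}{14846} = \frac{11512258}{100171915} + \frac{1}{14846} = \frac{171011154183}{1487152250090}$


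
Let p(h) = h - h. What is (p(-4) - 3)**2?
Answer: 9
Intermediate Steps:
p(h) = 0
(p(-4) - 3)**2 = (0 - 3)**2 = (-3)**2 = 9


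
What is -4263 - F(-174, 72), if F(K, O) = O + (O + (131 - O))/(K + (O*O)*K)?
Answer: -3910993519/902190 ≈ -4335.0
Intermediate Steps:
F(K, O) = O + 131/(K + K*O**2) (F(K, O) = O + 131/(K + O**2*K) = O + 131/(K + K*O**2))
-4263 - F(-174, 72) = -4263 - (131 - 174*72 - 174*72**3)/((-174)*(1 + 72**2)) = -4263 - (-1)*(131 - 12528 - 174*373248)/(174*(1 + 5184)) = -4263 - (-1)*(131 - 12528 - 64945152)/(174*5185) = -4263 - (-1)*(-64957549)/(174*5185) = -4263 - 1*64957549/902190 = -4263 - 64957549/902190 = -3910993519/902190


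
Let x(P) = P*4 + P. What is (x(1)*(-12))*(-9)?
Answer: 540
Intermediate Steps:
x(P) = 5*P (x(P) = 4*P + P = 5*P)
(x(1)*(-12))*(-9) = ((5*1)*(-12))*(-9) = (5*(-12))*(-9) = -60*(-9) = 540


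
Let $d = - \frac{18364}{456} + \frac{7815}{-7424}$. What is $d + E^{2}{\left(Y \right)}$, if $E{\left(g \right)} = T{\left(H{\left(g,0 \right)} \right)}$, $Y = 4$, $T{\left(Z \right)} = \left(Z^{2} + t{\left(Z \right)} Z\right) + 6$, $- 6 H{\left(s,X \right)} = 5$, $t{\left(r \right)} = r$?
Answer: $\frac{151629227}{11425536} \approx 13.271$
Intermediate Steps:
$H{\left(s,X \right)} = - \frac{5}{6}$ ($H{\left(s,X \right)} = \left(- \frac{1}{6}\right) 5 = - \frac{5}{6}$)
$T{\left(Z \right)} = 6 + 2 Z^{2}$ ($T{\left(Z \right)} = \left(Z^{2} + Z Z\right) + 6 = \left(Z^{2} + Z^{2}\right) + 6 = 2 Z^{2} + 6 = 6 + 2 Z^{2}$)
$E{\left(g \right)} = \frac{133}{18}$ ($E{\left(g \right)} = 6 + 2 \left(- \frac{5}{6}\right)^{2} = 6 + 2 \cdot \frac{25}{36} = 6 + \frac{25}{18} = \frac{133}{18}$)
$d = - \frac{17487247}{423168}$ ($d = \left(-18364\right) \frac{1}{456} + 7815 \left(- \frac{1}{7424}\right) = - \frac{4591}{114} - \frac{7815}{7424} = - \frac{17487247}{423168} \approx -41.325$)
$d + E^{2}{\left(Y \right)} = - \frac{17487247}{423168} + \left(\frac{133}{18}\right)^{2} = - \frac{17487247}{423168} + \frac{17689}{324} = \frac{151629227}{11425536}$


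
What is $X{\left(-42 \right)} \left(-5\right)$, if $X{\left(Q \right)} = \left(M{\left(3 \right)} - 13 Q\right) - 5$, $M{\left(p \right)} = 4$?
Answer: $-2725$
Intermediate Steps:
$X{\left(Q \right)} = -1 - 13 Q$ ($X{\left(Q \right)} = \left(4 - 13 Q\right) - 5 = -1 - 13 Q$)
$X{\left(-42 \right)} \left(-5\right) = \left(-1 - -546\right) \left(-5\right) = \left(-1 + 546\right) \left(-5\right) = 545 \left(-5\right) = -2725$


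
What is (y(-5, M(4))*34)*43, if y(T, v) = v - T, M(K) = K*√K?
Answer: 19006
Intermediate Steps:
M(K) = K^(3/2)
(y(-5, M(4))*34)*43 = ((4^(3/2) - 1*(-5))*34)*43 = ((8 + 5)*34)*43 = (13*34)*43 = 442*43 = 19006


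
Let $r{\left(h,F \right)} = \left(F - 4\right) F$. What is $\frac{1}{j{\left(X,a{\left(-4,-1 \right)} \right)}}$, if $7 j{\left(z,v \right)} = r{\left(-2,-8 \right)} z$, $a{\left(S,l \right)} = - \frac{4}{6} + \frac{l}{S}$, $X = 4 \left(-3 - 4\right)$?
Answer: $- \frac{1}{384} \approx -0.0026042$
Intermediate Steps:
$X = -28$ ($X = 4 \left(-7\right) = -28$)
$r{\left(h,F \right)} = F \left(-4 + F\right)$ ($r{\left(h,F \right)} = \left(-4 + F\right) F = F \left(-4 + F\right)$)
$a{\left(S,l \right)} = - \frac{2}{3} + \frac{l}{S}$ ($a{\left(S,l \right)} = \left(-4\right) \frac{1}{6} + \frac{l}{S} = - \frac{2}{3} + \frac{l}{S}$)
$j{\left(z,v \right)} = \frac{96 z}{7}$ ($j{\left(z,v \right)} = \frac{- 8 \left(-4 - 8\right) z}{7} = \frac{\left(-8\right) \left(-12\right) z}{7} = \frac{96 z}{7}$)
$\frac{1}{j{\left(X,a{\left(-4,-1 \right)} \right)}} = \frac{1}{\frac{96}{7} \left(-28\right)} = \frac{1}{-384} = - \frac{1}{384}$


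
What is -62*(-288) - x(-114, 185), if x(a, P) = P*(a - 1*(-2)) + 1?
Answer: 38575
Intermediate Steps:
x(a, P) = 1 + P*(2 + a) (x(a, P) = P*(a + 2) + 1 = P*(2 + a) + 1 = 1 + P*(2 + a))
-62*(-288) - x(-114, 185) = -62*(-288) - (1 + 2*185 + 185*(-114)) = 17856 - (1 + 370 - 21090) = 17856 - 1*(-20719) = 17856 + 20719 = 38575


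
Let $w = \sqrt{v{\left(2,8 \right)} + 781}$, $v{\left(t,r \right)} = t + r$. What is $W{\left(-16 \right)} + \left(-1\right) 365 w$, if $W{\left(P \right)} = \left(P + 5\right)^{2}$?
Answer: $121 - 365 \sqrt{791} \approx -10145.0$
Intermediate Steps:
$v{\left(t,r \right)} = r + t$
$w = \sqrt{791}$ ($w = \sqrt{\left(8 + 2\right) + 781} = \sqrt{10 + 781} = \sqrt{791} \approx 28.125$)
$W{\left(P \right)} = \left(5 + P\right)^{2}$
$W{\left(-16 \right)} + \left(-1\right) 365 w = \left(5 - 16\right)^{2} + \left(-1\right) 365 \sqrt{791} = \left(-11\right)^{2} - 365 \sqrt{791} = 121 - 365 \sqrt{791}$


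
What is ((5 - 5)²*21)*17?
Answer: 0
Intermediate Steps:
((5 - 5)²*21)*17 = (0²*21)*17 = (0*21)*17 = 0*17 = 0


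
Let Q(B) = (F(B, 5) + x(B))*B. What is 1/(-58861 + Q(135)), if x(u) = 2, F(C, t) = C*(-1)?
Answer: -1/76816 ≈ -1.3018e-5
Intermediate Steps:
F(C, t) = -C
Q(B) = B*(2 - B) (Q(B) = (-B + 2)*B = (2 - B)*B = B*(2 - B))
1/(-58861 + Q(135)) = 1/(-58861 + 135*(2 - 1*135)) = 1/(-58861 + 135*(2 - 135)) = 1/(-58861 + 135*(-133)) = 1/(-58861 - 17955) = 1/(-76816) = -1/76816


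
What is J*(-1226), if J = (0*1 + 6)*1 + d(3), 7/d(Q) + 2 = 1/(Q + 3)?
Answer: -29424/11 ≈ -2674.9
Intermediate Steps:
d(Q) = 7/(-2 + 1/(3 + Q)) (d(Q) = 7/(-2 + 1/(Q + 3)) = 7/(-2 + 1/(3 + Q)))
J = 24/11 (J = (0*1 + 6)*1 + 7*(-3 - 1*3)/(5 + 2*3) = (0 + 6)*1 + 7*(-3 - 3)/(5 + 6) = 6*1 + 7*(-6)/11 = 6 + 7*(1/11)*(-6) = 6 - 42/11 = 24/11 ≈ 2.1818)
J*(-1226) = (24/11)*(-1226) = -29424/11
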